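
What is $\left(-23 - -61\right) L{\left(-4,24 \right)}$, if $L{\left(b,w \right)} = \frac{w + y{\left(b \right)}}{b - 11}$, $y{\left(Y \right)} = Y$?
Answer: $- \frac{152}{3} \approx -50.667$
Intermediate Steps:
$L{\left(b,w \right)} = \frac{b + w}{-11 + b}$ ($L{\left(b,w \right)} = \frac{w + b}{b - 11} = \frac{b + w}{-11 + b}$)
$\left(-23 - -61\right) L{\left(-4,24 \right)} = \left(-23 - -61\right) \frac{-4 + 24}{-11 - 4} = \left(-23 + 61\right) \frac{1}{-15} \cdot 20 = 38 \left(\left(- \frac{1}{15}\right) 20\right) = 38 \left(- \frac{4}{3}\right) = - \frac{152}{3}$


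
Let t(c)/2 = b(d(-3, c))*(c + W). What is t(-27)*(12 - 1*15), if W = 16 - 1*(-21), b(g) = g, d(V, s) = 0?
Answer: 0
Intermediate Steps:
W = 37 (W = 16 + 21 = 37)
t(c) = 0 (t(c) = 2*(0*(c + 37)) = 2*(0*(37 + c)) = 2*0 = 0)
t(-27)*(12 - 1*15) = 0*(12 - 1*15) = 0*(12 - 15) = 0*(-3) = 0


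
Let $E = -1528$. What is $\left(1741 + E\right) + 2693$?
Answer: $2906$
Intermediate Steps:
$\left(1741 + E\right) + 2693 = \left(1741 - 1528\right) + 2693 = 213 + 2693 = 2906$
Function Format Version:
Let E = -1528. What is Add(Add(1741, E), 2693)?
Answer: 2906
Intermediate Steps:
Add(Add(1741, E), 2693) = Add(Add(1741, -1528), 2693) = Add(213, 2693) = 2906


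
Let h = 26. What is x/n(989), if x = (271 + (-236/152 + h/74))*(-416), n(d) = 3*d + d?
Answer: -19725524/695267 ≈ -28.371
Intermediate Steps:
n(d) = 4*d
x = -78902096/703 (x = (271 + (-236/152 + 26/74))*(-416) = (271 + (-236*1/152 + 26*(1/74)))*(-416) = (271 + (-59/38 + 13/37))*(-416) = (271 - 1689/1406)*(-416) = (379337/1406)*(-416) = -78902096/703 ≈ -1.1224e+5)
x/n(989) = -78902096/(703*(4*989)) = -78902096/703/3956 = -78902096/703*1/3956 = -19725524/695267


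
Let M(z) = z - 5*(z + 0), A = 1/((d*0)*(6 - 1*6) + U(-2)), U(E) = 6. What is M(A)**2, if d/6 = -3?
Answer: 4/9 ≈ 0.44444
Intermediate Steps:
d = -18 (d = 6*(-3) = -18)
A = 1/6 (A = 1/((-18*0)*(6 - 1*6) + 6) = 1/(0*(6 - 6) + 6) = 1/(0*0 + 6) = 1/(0 + 6) = 1/6 ≈ 0.16667)
M(z) = -4*z (M(z) = z - 5*z = -4*z)
M(A)**2 = (-4*1/6)**2 = (-2/3)**2 = 4/9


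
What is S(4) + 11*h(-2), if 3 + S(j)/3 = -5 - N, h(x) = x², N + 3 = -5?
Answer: 44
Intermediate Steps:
N = -8 (N = -3 - 5 = -8)
S(j) = 0 (S(j) = -9 + 3*(-5 - 1*(-8)) = -9 + 3*(-5 + 8) = -9 + 3*3 = -9 + 9 = 0)
S(4) + 11*h(-2) = 0 + 11*(-2)² = 0 + 11*4 = 0 + 44 = 44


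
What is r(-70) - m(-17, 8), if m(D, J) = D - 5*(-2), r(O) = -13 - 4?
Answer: -10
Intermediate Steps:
r(O) = -17
m(D, J) = 10 + D (m(D, J) = D + 10 = 10 + D)
r(-70) - m(-17, 8) = -17 - (10 - 17) = -17 - 1*(-7) = -17 + 7 = -10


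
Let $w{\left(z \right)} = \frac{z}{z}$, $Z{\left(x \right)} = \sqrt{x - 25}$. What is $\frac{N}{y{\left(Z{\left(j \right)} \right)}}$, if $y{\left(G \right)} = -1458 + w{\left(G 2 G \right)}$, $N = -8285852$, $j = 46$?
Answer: $\frac{8285852}{1457} \approx 5686.9$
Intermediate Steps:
$Z{\left(x \right)} = \sqrt{-25 + x}$
$w{\left(z \right)} = 1$
$y{\left(G \right)} = -1457$ ($y{\left(G \right)} = -1458 + 1 = -1457$)
$\frac{N}{y{\left(Z{\left(j \right)} \right)}} = - \frac{8285852}{-1457} = \left(-8285852\right) \left(- \frac{1}{1457}\right) = \frac{8285852}{1457}$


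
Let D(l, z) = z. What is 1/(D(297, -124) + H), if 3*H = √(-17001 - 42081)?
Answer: -186/32911 - I*√59082/65822 ≈ -0.0056516 - 0.0036928*I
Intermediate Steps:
H = I*√59082/3 (H = √(-17001 - 42081)/3 = √(-59082)/3 = (I*√59082)/3 = I*√59082/3 ≈ 81.023*I)
1/(D(297, -124) + H) = 1/(-124 + I*√59082/3)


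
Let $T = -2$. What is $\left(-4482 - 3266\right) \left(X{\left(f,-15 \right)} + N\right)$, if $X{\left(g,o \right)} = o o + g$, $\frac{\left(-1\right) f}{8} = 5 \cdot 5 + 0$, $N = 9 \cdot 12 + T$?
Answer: $-1014988$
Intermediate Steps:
$N = 106$ ($N = 9 \cdot 12 - 2 = 108 - 2 = 106$)
$f = -200$ ($f = - 8 \left(5 \cdot 5 + 0\right) = - 8 \left(25 + 0\right) = \left(-8\right) 25 = -200$)
$X{\left(g,o \right)} = g + o^{2}$ ($X{\left(g,o \right)} = o^{2} + g = g + o^{2}$)
$\left(-4482 - 3266\right) \left(X{\left(f,-15 \right)} + N\right) = \left(-4482 - 3266\right) \left(\left(-200 + \left(-15\right)^{2}\right) + 106\right) = - 7748 \left(\left(-200 + 225\right) + 106\right) = - 7748 \left(25 + 106\right) = \left(-7748\right) 131 = -1014988$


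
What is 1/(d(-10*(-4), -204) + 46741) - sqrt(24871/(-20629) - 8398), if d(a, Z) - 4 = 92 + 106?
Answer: 1/46943 - I*sqrt(72945496673)/2947 ≈ 2.1302e-5 - 91.647*I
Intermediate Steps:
d(a, Z) = 202 (d(a, Z) = 4 + (92 + 106) = 4 + 198 = 202)
1/(d(-10*(-4), -204) + 46741) - sqrt(24871/(-20629) - 8398) = 1/(202 + 46741) - sqrt(24871/(-20629) - 8398) = 1/46943 - sqrt(24871*(-1/20629) - 8398) = 1/46943 - sqrt(-3553/2947 - 8398) = 1/46943 - sqrt(-24752459/2947) = 1/46943 - I*sqrt(72945496673)/2947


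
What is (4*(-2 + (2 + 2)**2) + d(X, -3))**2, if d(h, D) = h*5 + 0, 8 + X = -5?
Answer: 81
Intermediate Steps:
X = -13 (X = -8 - 5 = -13)
d(h, D) = 5*h (d(h, D) = 5*h + 0 = 5*h)
(4*(-2 + (2 + 2)**2) + d(X, -3))**2 = (4*(-2 + (2 + 2)**2) + 5*(-13))**2 = (4*(-2 + 4**2) - 65)**2 = (4*(-2 + 16) - 65)**2 = (4*14 - 65)**2 = (56 - 65)**2 = (-9)**2 = 81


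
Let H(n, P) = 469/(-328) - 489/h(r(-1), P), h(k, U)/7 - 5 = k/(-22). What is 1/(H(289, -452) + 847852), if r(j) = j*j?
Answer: 250264/212182946457 ≈ 1.1795e-6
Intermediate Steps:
r(j) = j²
h(k, U) = 35 - 7*k/22 (h(k, U) = 35 + 7*(k/(-22)) = 35 + 7*(k*(-1/22)) = 35 + 7*(-k/22) = 35 - 7*k/22)
H(n, P) = -3886471/250264 (H(n, P) = 469/(-328) - 489/(35 - 7/22*(-1)²) = 469*(-1/328) - 489/(35 - 7/22*1) = -469/328 - 489/(35 - 7/22) = -469/328 - 489/763/22 = -469/328 - 489*22/763 = -469/328 - 10758/763 = -3886471/250264)
1/(H(289, -452) + 847852) = 1/(-3886471/250264 + 847852) = 1/(212182946457/250264) = 250264/212182946457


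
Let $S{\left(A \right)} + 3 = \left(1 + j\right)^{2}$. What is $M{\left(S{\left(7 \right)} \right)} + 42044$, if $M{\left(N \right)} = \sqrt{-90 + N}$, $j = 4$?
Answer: $42044 + 2 i \sqrt{17} \approx 42044.0 + 8.2462 i$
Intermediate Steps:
$S{\left(A \right)} = 22$ ($S{\left(A \right)} = -3 + \left(1 + 4\right)^{2} = -3 + 5^{2} = -3 + 25 = 22$)
$M{\left(S{\left(7 \right)} \right)} + 42044 = \sqrt{-90 + 22} + 42044 = \sqrt{-68} + 42044 = 2 i \sqrt{17} + 42044 = 42044 + 2 i \sqrt{17}$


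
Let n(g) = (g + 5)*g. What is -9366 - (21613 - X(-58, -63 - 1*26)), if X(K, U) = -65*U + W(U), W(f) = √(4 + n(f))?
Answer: -25194 + 2*√1870 ≈ -25108.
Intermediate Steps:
n(g) = g*(5 + g) (n(g) = (5 + g)*g = g*(5 + g))
W(f) = √(4 + f*(5 + f))
X(K, U) = √(4 + U*(5 + U)) - 65*U (X(K, U) = -65*U + √(4 + U*(5 + U)) = √(4 + U*(5 + U)) - 65*U)
-9366 - (21613 - X(-58, -63 - 1*26)) = -9366 - (21613 - (√(4 + (-63 - 1*26)*(5 + (-63 - 1*26))) - 65*(-63 - 1*26))) = -9366 - (21613 - (√(4 + (-63 - 26)*(5 + (-63 - 26))) - 65*(-63 - 26))) = -9366 - (21613 - (√(4 - 89*(5 - 89)) - 65*(-89))) = -9366 - (21613 - (√(4 - 89*(-84)) + 5785)) = -9366 - (21613 - (√(4 + 7476) + 5785)) = -9366 - (21613 - (√7480 + 5785)) = -9366 - (21613 - (2*√1870 + 5785)) = -9366 - (21613 - (5785 + 2*√1870)) = -9366 - (21613 + (-5785 - 2*√1870)) = -9366 - (15828 - 2*√1870) = -9366 + (-15828 + 2*√1870) = -25194 + 2*√1870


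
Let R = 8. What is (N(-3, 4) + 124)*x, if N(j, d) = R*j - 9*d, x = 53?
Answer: 3392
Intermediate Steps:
N(j, d) = -9*d + 8*j (N(j, d) = 8*j - 9*d = -9*d + 8*j)
(N(-3, 4) + 124)*x = ((-9*4 + 8*(-3)) + 124)*53 = ((-36 - 24) + 124)*53 = (-60 + 124)*53 = 64*53 = 3392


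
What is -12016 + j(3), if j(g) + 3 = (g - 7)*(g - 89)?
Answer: -11675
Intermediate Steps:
j(g) = -3 + (-89 + g)*(-7 + g) (j(g) = -3 + (g - 7)*(g - 89) = -3 + (-7 + g)*(-89 + g) = -3 + (-89 + g)*(-7 + g))
-12016 + j(3) = -12016 + (620 + 3**2 - 96*3) = -12016 + (620 + 9 - 288) = -12016 + 341 = -11675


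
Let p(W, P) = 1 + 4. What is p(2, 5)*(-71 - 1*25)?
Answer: -480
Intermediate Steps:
p(W, P) = 5
p(2, 5)*(-71 - 1*25) = 5*(-71 - 1*25) = 5*(-71 - 25) = 5*(-96) = -480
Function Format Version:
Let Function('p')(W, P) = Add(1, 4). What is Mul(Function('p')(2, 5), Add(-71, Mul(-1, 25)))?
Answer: -480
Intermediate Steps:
Function('p')(W, P) = 5
Mul(Function('p')(2, 5), Add(-71, Mul(-1, 25))) = Mul(5, Add(-71, Mul(-1, 25))) = Mul(5, Add(-71, -25)) = Mul(5, -96) = -480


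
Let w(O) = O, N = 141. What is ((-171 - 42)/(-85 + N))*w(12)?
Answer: -639/14 ≈ -45.643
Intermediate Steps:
((-171 - 42)/(-85 + N))*w(12) = ((-171 - 42)/(-85 + 141))*12 = -213/56*12 = -639/14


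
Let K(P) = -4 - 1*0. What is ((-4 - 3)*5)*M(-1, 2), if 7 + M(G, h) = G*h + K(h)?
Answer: 455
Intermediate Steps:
K(P) = -4 (K(P) = -4 + 0 = -4)
M(G, h) = -11 + G*h (M(G, h) = -7 + (G*h - 4) = -7 + (-4 + G*h) = -11 + G*h)
((-4 - 3)*5)*M(-1, 2) = ((-4 - 3)*5)*(-11 - 1*2) = (-7*5)*(-11 - 2) = -35*(-13) = 455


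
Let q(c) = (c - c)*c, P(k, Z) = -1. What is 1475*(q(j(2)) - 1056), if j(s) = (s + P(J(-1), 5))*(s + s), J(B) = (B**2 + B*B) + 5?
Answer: -1557600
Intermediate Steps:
J(B) = 5 + 2*B**2 (J(B) = (B**2 + B**2) + 5 = 2*B**2 + 5 = 5 + 2*B**2)
j(s) = 2*s*(-1 + s) (j(s) = (s - 1)*(s + s) = (-1 + s)*(2*s) = 2*s*(-1 + s))
q(c) = 0 (q(c) = 0*c = 0)
1475*(q(j(2)) - 1056) = 1475*(0 - 1056) = 1475*(-1056) = -1557600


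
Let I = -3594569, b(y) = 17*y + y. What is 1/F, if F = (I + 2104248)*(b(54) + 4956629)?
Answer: -1/7388416879921 ≈ -1.3535e-13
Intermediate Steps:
b(y) = 18*y
F = -7388416879921 (F = (-3594569 + 2104248)*(18*54 + 4956629) = -1490321*(972 + 4956629) = -1490321*4957601 = -7388416879921)
1/F = 1/(-7388416879921) = -1/7388416879921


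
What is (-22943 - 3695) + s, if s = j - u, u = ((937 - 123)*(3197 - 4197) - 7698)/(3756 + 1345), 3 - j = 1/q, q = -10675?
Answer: -1441588684874/54453175 ≈ -26474.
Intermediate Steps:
j = 32026/10675 (j = 3 - 1/(-10675) = 3 - 1*(-1/10675) = 3 + 1/10675 = 32026/10675 ≈ 3.0001)
u = -821698/5101 (u = (814*(-1000) - 7698)/5101 = (-814000 - 7698)*(1/5101) = -821698*1/5101 = -821698/5101 ≈ -161.09)
s = 8934990776/54453175 (s = 32026/10675 - 1*(-821698/5101) = 32026/10675 + 821698/5101 = 8934990776/54453175 ≈ 164.09)
(-22943 - 3695) + s = (-22943 - 3695) + 8934990776/54453175 = -26638 + 8934990776/54453175 = -1441588684874/54453175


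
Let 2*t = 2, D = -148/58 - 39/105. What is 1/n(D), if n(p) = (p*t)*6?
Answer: -1015/17802 ≈ -0.057016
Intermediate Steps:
D = -2967/1015 (D = -148*1/58 - 39*1/105 = -74/29 - 13/35 = -2967/1015 ≈ -2.9232)
t = 1 (t = (½)*2 = 1)
n(p) = 6*p (n(p) = (p*1)*6 = p*6 = 6*p)
1/n(D) = 1/(6*(-2967/1015)) = 1/(-17802/1015) = -1015/17802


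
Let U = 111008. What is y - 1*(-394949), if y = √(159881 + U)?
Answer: 394949 + √270889 ≈ 3.9547e+5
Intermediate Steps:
y = √270889 (y = √(159881 + 111008) = √270889 ≈ 520.47)
y - 1*(-394949) = √270889 - 1*(-394949) = √270889 + 394949 = 394949 + √270889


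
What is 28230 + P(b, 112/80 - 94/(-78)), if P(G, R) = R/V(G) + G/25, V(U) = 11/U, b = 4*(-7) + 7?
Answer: 100901467/3575 ≈ 28224.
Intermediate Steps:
b = -21 (b = -28 + 7 = -21)
P(G, R) = G/25 + G*R/11 (P(G, R) = R/((11/G)) + G/25 = R*(G/11) + G*(1/25) = G*R/11 + G/25 = G/25 + G*R/11)
28230 + P(b, 112/80 - 94/(-78)) = 28230 + (1/275)*(-21)*(11 + 25*(112/80 - 94/(-78))) = 28230 + (1/275)*(-21)*(11 + 25*(112*(1/80) - 94*(-1/78))) = 28230 + (1/275)*(-21)*(11 + 25*(7/5 + 47/39)) = 28230 + (1/275)*(-21)*(11 + 25*(508/195)) = 28230 + (1/275)*(-21)*(11 + 2540/39) = 28230 + (1/275)*(-21)*(2969/39) = 28230 - 20783/3575 = 100901467/3575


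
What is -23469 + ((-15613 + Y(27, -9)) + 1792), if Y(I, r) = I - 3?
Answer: -37266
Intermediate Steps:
Y(I, r) = -3 + I
-23469 + ((-15613 + Y(27, -9)) + 1792) = -23469 + ((-15613 + (-3 + 27)) + 1792) = -23469 + ((-15613 + 24) + 1792) = -23469 + (-15589 + 1792) = -23469 - 13797 = -37266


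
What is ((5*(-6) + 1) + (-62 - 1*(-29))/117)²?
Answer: 1304164/1521 ≈ 857.44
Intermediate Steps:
((5*(-6) + 1) + (-62 - 1*(-29))/117)² = ((-30 + 1) + (-62 + 29)*(1/117))² = (-29 - 33*1/117)² = (-29 - 11/39)² = (-1142/39)² = 1304164/1521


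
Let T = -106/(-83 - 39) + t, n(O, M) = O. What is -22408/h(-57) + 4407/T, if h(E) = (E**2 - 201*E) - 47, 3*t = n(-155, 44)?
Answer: -12030509747/136270064 ≈ -88.284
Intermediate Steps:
t = -155/3 (t = (1/3)*(-155) = -155/3 ≈ -51.667)
h(E) = -47 + E**2 - 201*E
T = -9296/183 (T = -106/(-83 - 39) - 155/3 = -106/(-122) - 155/3 = -106*(-1/122) - 155/3 = 53/61 - 155/3 = -9296/183 ≈ -50.798)
-22408/h(-57) + 4407/T = -22408/(-47 + (-57)**2 - 201*(-57)) + 4407/(-9296/183) = -22408/(-47 + 3249 + 11457) + 4407*(-183/9296) = -22408/14659 - 806481/9296 = -12030509747/136270064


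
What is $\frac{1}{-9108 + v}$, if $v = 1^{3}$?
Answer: $- \frac{1}{9107} \approx -0.00010981$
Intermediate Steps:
$v = 1$
$\frac{1}{-9108 + v} = \frac{1}{-9108 + 1} = \frac{1}{-9107} = - \frac{1}{9107}$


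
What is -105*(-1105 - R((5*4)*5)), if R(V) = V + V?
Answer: 137025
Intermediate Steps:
R(V) = 2*V
-105*(-1105 - R((5*4)*5)) = -105*(-1105 - 2*(5*4)*5) = -105*(-1105 - 2*20*5) = -105*(-1105 - 2*100) = -105*(-1105 - 1*200) = -105*(-1105 - 200) = -105*(-1305) = 137025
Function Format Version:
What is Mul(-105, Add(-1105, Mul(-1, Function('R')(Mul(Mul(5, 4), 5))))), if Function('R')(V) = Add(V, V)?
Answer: 137025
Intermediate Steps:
Function('R')(V) = Mul(2, V)
Mul(-105, Add(-1105, Mul(-1, Function('R')(Mul(Mul(5, 4), 5))))) = Mul(-105, Add(-1105, Mul(-1, Mul(2, Mul(Mul(5, 4), 5))))) = Mul(-105, Add(-1105, Mul(-1, Mul(2, Mul(20, 5))))) = Mul(-105, Add(-1105, Mul(-1, Mul(2, 100)))) = Mul(-105, Add(-1105, Mul(-1, 200))) = Mul(-105, Add(-1105, -200)) = Mul(-105, -1305) = 137025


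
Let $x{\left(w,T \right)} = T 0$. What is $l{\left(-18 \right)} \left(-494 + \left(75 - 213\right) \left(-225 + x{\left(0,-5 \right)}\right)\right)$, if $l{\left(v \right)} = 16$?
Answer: $488896$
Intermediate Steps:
$x{\left(w,T \right)} = 0$
$l{\left(-18 \right)} \left(-494 + \left(75 - 213\right) \left(-225 + x{\left(0,-5 \right)}\right)\right) = 16 \left(-494 + \left(75 - 213\right) \left(-225 + 0\right)\right) = 16 \left(-494 - -31050\right) = 16 \left(-494 + 31050\right) = 16 \cdot 30556 = 488896$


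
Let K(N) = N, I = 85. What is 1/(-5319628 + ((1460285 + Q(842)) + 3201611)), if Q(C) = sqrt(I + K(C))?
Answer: -219244/144203794299 - sqrt(103)/144203794299 ≈ -1.5204e-6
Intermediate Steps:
Q(C) = sqrt(85 + C)
1/(-5319628 + ((1460285 + Q(842)) + 3201611)) = 1/(-5319628 + ((1460285 + sqrt(85 + 842)) + 3201611)) = 1/(-5319628 + ((1460285 + sqrt(927)) + 3201611)) = 1/(-5319628 + ((1460285 + 3*sqrt(103)) + 3201611)) = 1/(-5319628 + (4661896 + 3*sqrt(103))) = 1/(-657732 + 3*sqrt(103))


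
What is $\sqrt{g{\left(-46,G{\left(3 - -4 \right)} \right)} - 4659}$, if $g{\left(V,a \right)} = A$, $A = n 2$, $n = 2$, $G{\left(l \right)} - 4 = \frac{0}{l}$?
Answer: $7 i \sqrt{95} \approx 68.228 i$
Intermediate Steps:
$G{\left(l \right)} = 4$ ($G{\left(l \right)} = 4 + \frac{0}{l} = 4 + 0 = 4$)
$A = 4$ ($A = 2 \cdot 2 = 4$)
$g{\left(V,a \right)} = 4$
$\sqrt{g{\left(-46,G{\left(3 - -4 \right)} \right)} - 4659} = \sqrt{4 - 4659} = \sqrt{-4655} = 7 i \sqrt{95}$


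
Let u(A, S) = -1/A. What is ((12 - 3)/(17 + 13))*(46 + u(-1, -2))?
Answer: 141/10 ≈ 14.100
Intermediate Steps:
((12 - 3)/(17 + 13))*(46 + u(-1, -2)) = ((12 - 3)/(17 + 13))*(46 - 1/(-1)) = (9/30)*(46 - 1*(-1)) = (9*(1/30))*(46 + 1) = (3/10)*47 = 141/10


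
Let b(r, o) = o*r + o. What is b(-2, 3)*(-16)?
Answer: 48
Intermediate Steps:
b(r, o) = o + o*r
b(-2, 3)*(-16) = (3*(1 - 2))*(-16) = (3*(-1))*(-16) = -3*(-16) = 48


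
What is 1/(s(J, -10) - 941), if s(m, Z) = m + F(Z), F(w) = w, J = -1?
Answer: -1/952 ≈ -0.0010504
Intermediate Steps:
s(m, Z) = Z + m (s(m, Z) = m + Z = Z + m)
1/(s(J, -10) - 941) = 1/((-10 - 1) - 941) = 1/(-11 - 941) = 1/(-952) = -1/952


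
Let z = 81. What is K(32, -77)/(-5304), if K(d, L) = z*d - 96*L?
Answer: -32/17 ≈ -1.8824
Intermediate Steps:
K(d, L) = -96*L + 81*d (K(d, L) = 81*d - 96*L = -96*L + 81*d)
K(32, -77)/(-5304) = (-96*(-77) + 81*32)/(-5304) = (7392 + 2592)*(-1/5304) = 9984*(-1/5304) = -32/17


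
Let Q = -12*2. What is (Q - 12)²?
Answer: 1296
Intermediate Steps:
Q = -24
(Q - 12)² = (-24 - 12)² = (-36)² = 1296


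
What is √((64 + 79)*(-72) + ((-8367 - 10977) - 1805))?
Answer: I*√31445 ≈ 177.33*I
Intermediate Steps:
√((64 + 79)*(-72) + ((-8367 - 10977) - 1805)) = √(143*(-72) + (-19344 - 1805)) = √(-10296 - 21149) = √(-31445) = I*√31445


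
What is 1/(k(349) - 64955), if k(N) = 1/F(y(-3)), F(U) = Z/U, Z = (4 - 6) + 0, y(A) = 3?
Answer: -2/129913 ≈ -1.5395e-5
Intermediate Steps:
Z = -2 (Z = -2 + 0 = -2)
F(U) = -2/U
k(N) = -3/2 (k(N) = 1/(-2/3) = 1/(-2*⅓) = 1/(-⅔) = -3/2)
1/(k(349) - 64955) = 1/(-3/2 - 64955) = 1/(-129913/2) = -2/129913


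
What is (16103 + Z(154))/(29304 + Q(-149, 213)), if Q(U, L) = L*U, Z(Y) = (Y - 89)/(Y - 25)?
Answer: -2077352/313857 ≈ -6.6188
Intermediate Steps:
Z(Y) = (-89 + Y)/(-25 + Y)
(16103 + Z(154))/(29304 + Q(-149, 213)) = (16103 + (-89 + 154)/(-25 + 154))/(29304 + 213*(-149)) = (16103 + 65/129)/(29304 - 31737) = (16103 + (1/129)*65)/(-2433) = (16103 + 65/129)*(-1/2433) = (2077352/129)*(-1/2433) = -2077352/313857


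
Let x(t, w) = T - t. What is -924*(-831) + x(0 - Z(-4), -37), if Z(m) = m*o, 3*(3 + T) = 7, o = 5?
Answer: 2303470/3 ≈ 7.6782e+5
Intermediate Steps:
T = -⅔ (T = -3 + (⅓)*7 = -3 + 7/3 = -⅔ ≈ -0.66667)
Z(m) = 5*m (Z(m) = m*5 = 5*m)
x(t, w) = -⅔ - t
-924*(-831) + x(0 - Z(-4), -37) = -924*(-831) + (-⅔ - (0 - 5*(-4))) = 767844 + (-⅔ - (0 - 1*(-20))) = 767844 + (-⅔ - (0 + 20)) = 767844 + (-⅔ - 1*20) = 767844 + (-⅔ - 20) = 767844 - 62/3 = 2303470/3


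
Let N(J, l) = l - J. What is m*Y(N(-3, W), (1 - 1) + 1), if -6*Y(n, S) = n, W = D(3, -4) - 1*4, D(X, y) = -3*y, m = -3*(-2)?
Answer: -11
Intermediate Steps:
m = 6
W = 8 (W = -3*(-4) - 1*4 = 12 - 4 = 8)
Y(n, S) = -n/6
m*Y(N(-3, W), (1 - 1) + 1) = 6*(-(8 - 1*(-3))/6) = 6*(-(8 + 3)/6) = 6*(-1/6*11) = 6*(-11/6) = -11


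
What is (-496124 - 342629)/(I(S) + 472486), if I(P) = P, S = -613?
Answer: -838753/471873 ≈ -1.7775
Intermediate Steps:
(-496124 - 342629)/(I(S) + 472486) = (-496124 - 342629)/(-613 + 472486) = -838753/471873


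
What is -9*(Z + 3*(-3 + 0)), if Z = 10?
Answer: -9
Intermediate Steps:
-9*(Z + 3*(-3 + 0)) = -9*(10 + 3*(-3 + 0)) = -9*(10 + 3*(-3)) = -9*(10 - 9) = -9*1 = -9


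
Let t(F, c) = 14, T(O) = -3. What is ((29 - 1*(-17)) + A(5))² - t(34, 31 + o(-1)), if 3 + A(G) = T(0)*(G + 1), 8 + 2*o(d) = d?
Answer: 611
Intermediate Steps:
o(d) = -4 + d/2
A(G) = -6 - 3*G (A(G) = -3 - 3*(G + 1) = -3 - 3*(1 + G) = -3 + (-3 - 3*G) = -6 - 3*G)
((29 - 1*(-17)) + A(5))² - t(34, 31 + o(-1)) = ((29 - 1*(-17)) + (-6 - 3*5))² - 1*14 = ((29 + 17) + (-6 - 15))² - 14 = (46 - 21)² - 14 = 25² - 14 = 625 - 14 = 611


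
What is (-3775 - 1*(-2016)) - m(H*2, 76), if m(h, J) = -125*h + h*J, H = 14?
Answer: -387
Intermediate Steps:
m(h, J) = -125*h + J*h
(-3775 - 1*(-2016)) - m(H*2, 76) = (-3775 - 1*(-2016)) - 14*2*(-125 + 76) = (-3775 + 2016) - 28*(-49) = -1759 - 1*(-1372) = -1759 + 1372 = -387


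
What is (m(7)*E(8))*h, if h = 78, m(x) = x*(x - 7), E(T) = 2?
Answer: 0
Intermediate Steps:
m(x) = x*(-7 + x)
(m(7)*E(8))*h = ((7*(-7 + 7))*2)*78 = ((7*0)*2)*78 = (0*2)*78 = 0*78 = 0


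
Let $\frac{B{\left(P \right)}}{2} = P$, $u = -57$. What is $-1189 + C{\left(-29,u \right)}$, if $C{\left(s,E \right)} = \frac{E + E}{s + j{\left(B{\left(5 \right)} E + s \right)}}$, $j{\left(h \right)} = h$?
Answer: $- \frac{373289}{314} \approx -1188.8$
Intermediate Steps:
$B{\left(P \right)} = 2 P$
$C{\left(s,E \right)} = \frac{2 E}{2 s + 10 E}$ ($C{\left(s,E \right)} = \frac{E + E}{s + \left(2 \cdot 5 E + s\right)} = \frac{2 E}{s + \left(10 E + s\right)} = \frac{2 E}{s + \left(s + 10 E\right)} = \frac{2 E}{2 s + 10 E}$)
$-1189 + C{\left(-29,u \right)} = -1189 - \frac{57}{-29 + 5 \left(-57\right)} = -1189 - \frac{57}{-29 - 285} = -1189 - \frac{57}{-314} = -1189 - - \frac{57}{314} = -1189 + \frac{57}{314} = - \frac{373289}{314}$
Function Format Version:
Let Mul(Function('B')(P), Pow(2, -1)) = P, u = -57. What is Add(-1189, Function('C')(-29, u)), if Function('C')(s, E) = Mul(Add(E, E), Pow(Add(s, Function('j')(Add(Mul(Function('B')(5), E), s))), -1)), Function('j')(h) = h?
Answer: Rational(-373289, 314) ≈ -1188.8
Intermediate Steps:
Function('B')(P) = Mul(2, P)
Function('C')(s, E) = Mul(2, E, Pow(Add(Mul(2, s), Mul(10, E)), -1)) (Function('C')(s, E) = Mul(Add(E, E), Pow(Add(s, Add(Mul(Mul(2, 5), E), s)), -1)) = Mul(Mul(2, E), Pow(Add(s, Add(Mul(10, E), s)), -1)) = Mul(Mul(2, E), Pow(Add(s, Add(s, Mul(10, E))), -1)) = Mul(Mul(2, E), Pow(Add(Mul(2, s), Mul(10, E)), -1)) = Mul(2, E, Pow(Add(Mul(2, s), Mul(10, E)), -1)))
Add(-1189, Function('C')(-29, u)) = Add(-1189, Mul(-57, Pow(Add(-29, Mul(5, -57)), -1))) = Add(-1189, Mul(-57, Pow(Add(-29, -285), -1))) = Add(-1189, Mul(-57, Pow(-314, -1))) = Add(-1189, Mul(-57, Rational(-1, 314))) = Add(-1189, Rational(57, 314)) = Rational(-373289, 314)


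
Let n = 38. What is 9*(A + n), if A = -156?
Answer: -1062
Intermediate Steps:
9*(A + n) = 9*(-156 + 38) = 9*(-118) = -1062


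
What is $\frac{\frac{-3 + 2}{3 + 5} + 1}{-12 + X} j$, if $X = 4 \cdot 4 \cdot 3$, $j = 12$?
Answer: $\frac{7}{24} \approx 0.29167$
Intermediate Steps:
$X = 48$ ($X = 16 \cdot 3 = 48$)
$\frac{\frac{-3 + 2}{3 + 5} + 1}{-12 + X} j = \frac{\frac{-3 + 2}{3 + 5} + 1}{-12 + 48} \cdot 12 = \frac{- \frac{1}{8} + 1}{36} \cdot 12 = \left(\left(-1\right) \frac{1}{8} + 1\right) \frac{1}{36} \cdot 12 = \left(- \frac{1}{8} + 1\right) \frac{1}{36} \cdot 12 = \frac{7}{8} \cdot \frac{1}{36} \cdot 12 = \frac{7}{288} \cdot 12 = \frac{7}{24}$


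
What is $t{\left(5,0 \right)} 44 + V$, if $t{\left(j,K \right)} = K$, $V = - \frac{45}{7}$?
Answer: $- \frac{45}{7} \approx -6.4286$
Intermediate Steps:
$V = - \frac{45}{7}$ ($V = \left(-45\right) \frac{1}{7} = - \frac{45}{7} \approx -6.4286$)
$t{\left(5,0 \right)} 44 + V = 0 \cdot 44 - \frac{45}{7} = 0 - \frac{45}{7} = - \frac{45}{7}$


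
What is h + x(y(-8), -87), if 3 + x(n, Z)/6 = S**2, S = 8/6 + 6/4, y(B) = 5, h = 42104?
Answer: 252805/6 ≈ 42134.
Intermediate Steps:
S = 17/6 (S = 8*(1/6) + 6*(1/4) = 4/3 + 3/2 = 17/6 ≈ 2.8333)
x(n, Z) = 181/6 (x(n, Z) = -18 + 6*(17/6)**2 = -18 + 6*(289/36) = -18 + 289/6 = 181/6)
h + x(y(-8), -87) = 42104 + 181/6 = 252805/6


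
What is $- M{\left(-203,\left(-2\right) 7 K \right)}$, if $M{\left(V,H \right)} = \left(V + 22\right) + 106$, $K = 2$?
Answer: $75$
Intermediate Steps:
$M{\left(V,H \right)} = 128 + V$ ($M{\left(V,H \right)} = \left(22 + V\right) + 106 = 128 + V$)
$- M{\left(-203,\left(-2\right) 7 K \right)} = - (128 - 203) = \left(-1\right) \left(-75\right) = 75$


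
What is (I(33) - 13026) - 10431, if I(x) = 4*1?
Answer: -23453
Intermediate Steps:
I(x) = 4
(I(33) - 13026) - 10431 = (4 - 13026) - 10431 = -13022 - 10431 = -23453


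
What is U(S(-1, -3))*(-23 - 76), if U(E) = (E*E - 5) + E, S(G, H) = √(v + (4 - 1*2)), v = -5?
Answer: 792 - 99*I*√3 ≈ 792.0 - 171.47*I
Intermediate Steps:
S(G, H) = I*√3 (S(G, H) = √(-5 + (4 - 1*2)) = √(-5 + (4 - 2)) = √(-5 + 2) = √(-3) = I*√3)
U(E) = -5 + E + E² (U(E) = (E² - 5) + E = (-5 + E²) + E = -5 + E + E²)
U(S(-1, -3))*(-23 - 76) = (-5 + I*√3 + (I*√3)²)*(-23 - 76) = (-5 + I*√3 - 3)*(-99) = (-8 + I*√3)*(-99) = 792 - 99*I*√3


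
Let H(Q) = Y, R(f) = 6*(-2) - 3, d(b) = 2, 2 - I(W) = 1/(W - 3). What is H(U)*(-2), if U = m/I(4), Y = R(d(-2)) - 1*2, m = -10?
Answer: 34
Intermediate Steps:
I(W) = 2 - 1/(-3 + W) (I(W) = 2 - 1/(W - 3) = 2 - 1/(-3 + W))
R(f) = -15 (R(f) = -12 - 3 = -15)
Y = -17 (Y = -15 - 1*2 = -15 - 2 = -17)
U = -10 (U = -10*(-3 + 4)/(-7 + 2*4) = -10/(-7 + 8) = -10/1 = -10*1 = -10)
H(Q) = -17
H(U)*(-2) = -17*(-2) = 34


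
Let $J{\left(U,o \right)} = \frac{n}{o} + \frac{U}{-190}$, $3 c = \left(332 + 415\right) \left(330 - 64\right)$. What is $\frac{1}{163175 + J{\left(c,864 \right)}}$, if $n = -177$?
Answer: $\frac{1440}{234469721} \approx 6.1415 \cdot 10^{-6}$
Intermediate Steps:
$c = 66234$ ($c = \frac{\left(332 + 415\right) \left(330 - 64\right)}{3} = \frac{747 \left(330 - 64\right)}{3} = \frac{747 \cdot 266}{3} = \frac{1}{3} \cdot 198702 = 66234$)
$J{\left(U,o \right)} = - \frac{177}{o} - \frac{U}{190}$ ($J{\left(U,o \right)} = - \frac{177}{o} + \frac{U}{-190} = - \frac{177}{o} + U \left(- \frac{1}{190}\right) = - \frac{177}{o} - \frac{U}{190}$)
$\frac{1}{163175 + J{\left(c,864 \right)}} = \frac{1}{163175 - \left(\frac{1743}{5} + \frac{177}{864}\right)} = \frac{1}{163175 - \frac{502279}{1440}} = \frac{1}{\frac{234469721}{1440}} = \frac{1440}{234469721}$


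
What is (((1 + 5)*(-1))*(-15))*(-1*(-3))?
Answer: 270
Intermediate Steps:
(((1 + 5)*(-1))*(-15))*(-1*(-3)) = ((6*(-1))*(-15))*3 = -6*(-15)*3 = 90*3 = 270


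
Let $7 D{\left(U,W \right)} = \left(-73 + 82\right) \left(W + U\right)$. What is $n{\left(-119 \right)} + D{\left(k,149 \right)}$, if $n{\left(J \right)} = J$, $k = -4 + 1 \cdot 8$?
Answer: $\frac{544}{7} \approx 77.714$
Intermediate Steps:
$k = 4$ ($k = -4 + 8 = 4$)
$D{\left(U,W \right)} = \frac{9 U}{7} + \frac{9 W}{7}$ ($D{\left(U,W \right)} = \frac{\left(-73 + 82\right) \left(W + U\right)}{7} = \frac{9 \left(U + W\right)}{7} = \frac{9 U + 9 W}{7} = \frac{9 U}{7} + \frac{9 W}{7}$)
$n{\left(-119 \right)} + D{\left(k,149 \right)} = -119 + \left(\frac{9}{7} \cdot 4 + \frac{9}{7} \cdot 149\right) = -119 + \left(\frac{36}{7} + \frac{1341}{7}\right) = -119 + \frac{1377}{7} = \frac{544}{7}$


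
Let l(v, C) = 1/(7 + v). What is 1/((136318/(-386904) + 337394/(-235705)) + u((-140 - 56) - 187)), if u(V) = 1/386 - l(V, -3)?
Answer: -7642498920/13592221931 ≈ -0.56227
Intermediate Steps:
u(V) = 1/386 - 1/(7 + V)
1/((136318/(-386904) + 337394/(-235705)) + u((-140 - 56) - 187)) = 1/((136318/(-386904) + 337394/(-235705)) + (-379 + ((-140 - 56) - 187))/(386*(7 + ((-140 - 56) - 187)))) = 1/((136318*(-1/386904) + 337394*(-1/235705)) + (-379 + (-196 - 187))/(386*(7 + (-196 - 187)))) = 1/((-1391/3948 - 337394/235705) + (-379 - 383)/(386*(7 - 383))) = 1/(-35316961/19799220 + (1/386)*(-762)/(-376)) = 1/(-35316961/19799220 + (1/386)*(-1/376)*(-762)) = 1/(-35316961/19799220 + 381/72568) = 1/(-13592221931/7642498920) = -7642498920/13592221931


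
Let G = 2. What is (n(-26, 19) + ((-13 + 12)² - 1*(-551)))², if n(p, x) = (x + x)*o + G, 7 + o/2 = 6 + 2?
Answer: 396900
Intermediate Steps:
o = 2 (o = -14 + 2*(6 + 2) = -14 + 2*8 = -14 + 16 = 2)
n(p, x) = 2 + 4*x (n(p, x) = (x + x)*2 + 2 = (2*x)*2 + 2 = 4*x + 2 = 2 + 4*x)
(n(-26, 19) + ((-13 + 12)² - 1*(-551)))² = ((2 + 4*19) + ((-13 + 12)² - 1*(-551)))² = ((2 + 76) + ((-1)² + 551))² = (78 + (1 + 551))² = (78 + 552)² = 630² = 396900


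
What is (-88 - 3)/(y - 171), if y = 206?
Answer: -13/5 ≈ -2.6000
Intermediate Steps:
(-88 - 3)/(y - 171) = (-88 - 3)/(206 - 171) = -91/35 = -91*1/35 = -13/5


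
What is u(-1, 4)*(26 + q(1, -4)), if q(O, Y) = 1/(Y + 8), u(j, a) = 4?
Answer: 105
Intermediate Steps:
q(O, Y) = 1/(8 + Y)
u(-1, 4)*(26 + q(1, -4)) = 4*(26 + 1/(8 - 4)) = 4*(26 + 1/4) = 4*(105/4) = 105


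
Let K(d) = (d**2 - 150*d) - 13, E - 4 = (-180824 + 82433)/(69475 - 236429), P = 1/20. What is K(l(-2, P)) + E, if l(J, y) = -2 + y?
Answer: 9612938517/33390800 ≈ 287.89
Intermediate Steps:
P = 1/20 ≈ 0.050000
E = 766207/166954 (E = 4 + (-180824 + 82433)/(69475 - 236429) = 4 - 98391/(-166954) = 4 - 98391*(-1/166954) = 4 + 98391/166954 = 766207/166954 ≈ 4.5893)
K(d) = -13 + d**2 - 150*d
K(l(-2, P)) + E = (-13 + (-2 + 1/20)**2 - 150*(-2 + 1/20)) + 766207/166954 = (-13 + (-39/20)**2 - 150*(-39/20)) + 766207/166954 = (-13 + 1521/400 + 585/2) + 766207/166954 = 113321/400 + 766207/166954 = 9612938517/33390800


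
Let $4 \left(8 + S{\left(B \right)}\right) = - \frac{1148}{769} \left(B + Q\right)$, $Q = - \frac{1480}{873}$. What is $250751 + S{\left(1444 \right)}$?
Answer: $\frac{167971682507}{671337} \approx 2.502 \cdot 10^{5}$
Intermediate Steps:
$Q = - \frac{1480}{873}$ ($Q = \left(-1480\right) \frac{1}{873} = - \frac{1480}{873} \approx -1.6953$)
$S{\left(B \right)} = - \frac{4945936}{671337} - \frac{287 B}{769}$ ($S{\left(B \right)} = -8 + \frac{- \frac{1148}{769} \left(B - \frac{1480}{873}\right)}{4} = -8 + \frac{\left(-1148\right) \frac{1}{769} \left(- \frac{1480}{873} + B\right)}{4} = -8 + \frac{\left(- \frac{1148}{769}\right) \left(- \frac{1480}{873} + B\right)}{4} = -8 + \frac{\frac{1699040}{671337} - \frac{1148 B}{769}}{4} = -8 - \left(- \frac{424760}{671337} + \frac{287 B}{769}\right) = - \frac{4945936}{671337} - \frac{287 B}{769}$)
$250751 + S{\left(1444 \right)} = 250751 - \frac{366741580}{671337} = \frac{167971682507}{671337}$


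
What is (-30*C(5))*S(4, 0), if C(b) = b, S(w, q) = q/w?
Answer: 0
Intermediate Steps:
(-30*C(5))*S(4, 0) = (-30*5)*(0/4) = -0/4 = -150*0 = 0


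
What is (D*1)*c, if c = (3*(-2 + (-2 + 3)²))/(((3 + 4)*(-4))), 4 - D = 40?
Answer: -27/7 ≈ -3.8571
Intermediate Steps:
D = -36 (D = 4 - 1*40 = 4 - 40 = -36)
c = 3/28 (c = (3*(-2 + 1²))/((7*(-4))) = (3*(-2 + 1))/(-28) = (3*(-1))*(-1/28) = -3*(-1/28) = 3/28 ≈ 0.10714)
(D*1)*c = -36*1*(3/28) = -36*3/28 = -27/7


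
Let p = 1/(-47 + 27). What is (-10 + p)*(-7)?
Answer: 1407/20 ≈ 70.350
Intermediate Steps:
p = -1/20 (p = 1/(-20) = -1/20 ≈ -0.050000)
(-10 + p)*(-7) = (-10 - 1/20)*(-7) = -201/20*(-7) = 1407/20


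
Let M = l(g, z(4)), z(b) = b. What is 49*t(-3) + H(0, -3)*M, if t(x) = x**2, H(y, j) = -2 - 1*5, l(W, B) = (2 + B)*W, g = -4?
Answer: 609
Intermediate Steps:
l(W, B) = W*(2 + B)
M = -24 (M = -4*(2 + 4) = -4*6 = -24)
H(y, j) = -7 (H(y, j) = -2 - 5 = -7)
49*t(-3) + H(0, -3)*M = 49*(-3)**2 - 7*(-24) = 49*9 + 168 = 441 + 168 = 609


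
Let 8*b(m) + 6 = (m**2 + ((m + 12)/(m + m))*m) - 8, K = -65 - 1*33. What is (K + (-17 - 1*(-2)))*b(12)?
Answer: -8023/4 ≈ -2005.8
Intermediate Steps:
K = -98 (K = -65 - 33 = -98)
b(m) = -1 + m**2/8 + m/16 (b(m) = -3/4 + ((m**2 + ((m + 12)/(m + m))*m) - 8)/8 = -3/4 + ((m**2 + ((12 + m)/((2*m)))*m) - 8)/8 = -3/4 + ((m**2 + ((12 + m)*(1/(2*m)))*m) - 8)/8 = -3/4 + ((m**2 + ((12 + m)/(2*m))*m) - 8)/8 = -3/4 + ((m**2 + (6 + m/2)) - 8)/8 = -3/4 + ((6 + m**2 + m/2) - 8)/8 = -3/4 + (-2 + m**2 + m/2)/8 = -3/4 + (-1/4 + m**2/8 + m/16) = -1 + m**2/8 + m/16)
(K + (-17 - 1*(-2)))*b(12) = (-98 + (-17 - 1*(-2)))*(-1 + (1/8)*12**2 + (1/16)*12) = (-98 + (-17 + 2))*(-1 + (1/8)*144 + 3/4) = (-98 - 15)*(-1 + 18 + 3/4) = -113*71/4 = -8023/4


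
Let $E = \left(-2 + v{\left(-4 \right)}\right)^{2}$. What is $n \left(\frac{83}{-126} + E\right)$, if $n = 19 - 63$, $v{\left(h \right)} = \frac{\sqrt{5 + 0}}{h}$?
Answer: $- \frac{40513}{252} - 44 \sqrt{5} \approx -259.15$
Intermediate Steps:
$v{\left(h \right)} = \frac{\sqrt{5}}{h}$
$n = -44$ ($n = 19 - 63 = -44$)
$E = \left(-2 - \frac{\sqrt{5}}{4}\right)^{2}$ ($E = \left(-2 + \frac{\sqrt{5}}{-4}\right)^{2} = \left(-2 + \sqrt{5} \left(- \frac{1}{4}\right)\right)^{2} = \left(-2 - \frac{\sqrt{5}}{4}\right)^{2} \approx 6.5486$)
$n \left(\frac{83}{-126} + E\right) = - 44 \left(\frac{83}{-126} + \left(\frac{69}{16} + \sqrt{5}\right)\right) = - 44 \left(83 \left(- \frac{1}{126}\right) + \left(\frac{69}{16} + \sqrt{5}\right)\right) = - 44 \left(- \frac{83}{126} + \left(\frac{69}{16} + \sqrt{5}\right)\right) = - 44 \left(\frac{3683}{1008} + \sqrt{5}\right) = - \frac{40513}{252} - 44 \sqrt{5}$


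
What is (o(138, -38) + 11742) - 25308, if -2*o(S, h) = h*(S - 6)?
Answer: -11058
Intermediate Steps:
o(S, h) = -h*(-6 + S)/2 (o(S, h) = -h*(S - 6)/2 = -h*(-6 + S)/2)
(o(138, -38) + 11742) - 25308 = ((½)*(-38)*(6 - 1*138) + 11742) - 25308 = ((½)*(-38)*(6 - 138) + 11742) - 25308 = ((½)*(-38)*(-132) + 11742) - 25308 = (2508 + 11742) - 25308 = 14250 - 25308 = -11058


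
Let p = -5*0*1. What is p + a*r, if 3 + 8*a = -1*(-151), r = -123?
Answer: -4551/2 ≈ -2275.5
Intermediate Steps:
p = 0 (p = 0*1 = 0)
a = 37/2 (a = -3/8 + (-1*(-151))/8 = -3/8 + (1/8)*151 = -3/8 + 151/8 = 37/2 ≈ 18.500)
p + a*r = 0 + (37/2)*(-123) = 0 - 4551/2 = -4551/2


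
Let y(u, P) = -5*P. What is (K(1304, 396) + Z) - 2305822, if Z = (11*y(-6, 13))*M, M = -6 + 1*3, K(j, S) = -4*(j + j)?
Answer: -2314109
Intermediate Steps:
K(j, S) = -8*j
M = -3 (M = -6 + 3 = -3)
Z = 2145 (Z = (11*(-5*13))*(-3) = (11*(-65))*(-3) = -715*(-3) = 2145)
(K(1304, 396) + Z) - 2305822 = (-8*1304 + 2145) - 2305822 = (-10432 + 2145) - 2305822 = -8287 - 2305822 = -2314109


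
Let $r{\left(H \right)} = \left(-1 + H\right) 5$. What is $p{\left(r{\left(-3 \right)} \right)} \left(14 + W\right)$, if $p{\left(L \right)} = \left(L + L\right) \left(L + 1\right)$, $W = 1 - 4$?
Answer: $8360$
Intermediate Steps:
$r{\left(H \right)} = -5 + 5 H$
$W = -3$
$p{\left(L \right)} = 2 L \left(1 + L\right)$
$p{\left(r{\left(-3 \right)} \right)} \left(14 + W\right) = 2 \left(-5 + 5 \left(-3\right)\right) \left(1 + \left(-5 + 5 \left(-3\right)\right)\right) \left(14 - 3\right) = 2 \left(-5 - 15\right) \left(1 - 20\right) 11 = 2 \left(-20\right) \left(1 - 20\right) 11 = 2 \left(-20\right) \left(-19\right) 11 = 760 \cdot 11 = 8360$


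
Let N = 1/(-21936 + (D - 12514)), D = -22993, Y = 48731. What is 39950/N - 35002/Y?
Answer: -111830230613352/48731 ≈ -2.2948e+9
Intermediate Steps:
N = -1/57443 (N = 1/(-21936 + (-22993 - 12514)) = 1/(-21936 - 35507) = 1/(-57443) = -1/57443 ≈ -1.7409e-5)
39950/N - 35002/Y = 39950/(-1/57443) - 35002/48731 = 39950*(-57443) - 35002*1/48731 = -2294847850 - 35002/48731 = -111830230613352/48731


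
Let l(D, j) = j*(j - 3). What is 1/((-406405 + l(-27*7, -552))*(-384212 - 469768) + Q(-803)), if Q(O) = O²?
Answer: 1/85437073909 ≈ 1.1705e-11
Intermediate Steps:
l(D, j) = j*(-3 + j)
1/((-406405 + l(-27*7, -552))*(-384212 - 469768) + Q(-803)) = 1/((-406405 - 552*(-3 - 552))*(-384212 - 469768) + (-803)²) = 1/((-406405 - 552*(-555))*(-853980) + 644809) = 1/((-406405 + 306360)*(-853980) + 644809) = 1/(-100045*(-853980) + 644809) = 1/(85436429100 + 644809) = 1/85437073909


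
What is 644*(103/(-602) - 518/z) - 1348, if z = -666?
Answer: -370474/387 ≈ -957.30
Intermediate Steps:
644*(103/(-602) - 518/z) - 1348 = 644*(103/(-602) - 518/(-666)) - 1348 = 644*(103*(-1/602) - 518*(-1/666)) - 1348 = 644*(-103/602 + 7/9) - 1348 = 644*(3287/5418) - 1348 = 151202/387 - 1348 = -370474/387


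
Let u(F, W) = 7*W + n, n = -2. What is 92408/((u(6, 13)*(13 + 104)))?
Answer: 92408/10413 ≈ 8.8743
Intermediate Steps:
u(F, W) = -2 + 7*W (u(F, W) = 7*W - 2 = -2 + 7*W)
92408/((u(6, 13)*(13 + 104))) = 92408/(((-2 + 7*13)*(13 + 104))) = 92408/(((-2 + 91)*117)) = 92408/((89*117)) = 92408/10413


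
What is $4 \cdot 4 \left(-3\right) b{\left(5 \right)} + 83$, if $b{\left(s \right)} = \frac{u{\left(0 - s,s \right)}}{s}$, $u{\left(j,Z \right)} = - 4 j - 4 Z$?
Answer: $83$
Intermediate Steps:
$u{\left(j,Z \right)} = - 4 Z - 4 j$
$b{\left(s \right)} = 0$ ($b{\left(s \right)} = \frac{- 4 s - 4 \left(0 - s\right)}{s} = \frac{- 4 s - 4 \left(- s\right)}{s} = \frac{- 4 s + 4 s}{s} = \frac{0}{s} = 0$)
$4 \cdot 4 \left(-3\right) b{\left(5 \right)} + 83 = 4 \cdot 4 \left(-3\right) 0 + 83 = 16 \left(-3\right) 0 + 83 = \left(-48\right) 0 + 83 = 0 + 83 = 83$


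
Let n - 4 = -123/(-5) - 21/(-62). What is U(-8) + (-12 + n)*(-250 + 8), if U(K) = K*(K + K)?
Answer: -615531/155 ≈ -3971.2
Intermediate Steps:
U(K) = 2*K**2 (U(K) = K*(2*K) = 2*K**2)
n = 8971/310 (n = 4 + (-123/(-5) - 21/(-62)) = 4 + (-123*(-1/5) - 21*(-1/62)) = 4 + (123/5 + 21/62) = 4 + 7731/310 = 8971/310 ≈ 28.939)
U(-8) + (-12 + n)*(-250 + 8) = 2*(-8)**2 + (-12 + 8971/310)*(-250 + 8) = 2*64 + (5251/310)*(-242) = 128 - 635371/155 = -615531/155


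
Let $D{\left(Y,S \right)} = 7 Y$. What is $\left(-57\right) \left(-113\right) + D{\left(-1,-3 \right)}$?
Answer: $6434$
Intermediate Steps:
$\left(-57\right) \left(-113\right) + D{\left(-1,-3 \right)} = \left(-57\right) \left(-113\right) + 7 \left(-1\right) = 6441 - 7 = 6434$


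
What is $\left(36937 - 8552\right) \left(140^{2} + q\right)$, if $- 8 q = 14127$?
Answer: $\frac{4049773105}{8} \approx 5.0622 \cdot 10^{8}$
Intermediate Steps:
$q = - \frac{14127}{8}$ ($q = \left(- \frac{1}{8}\right) 14127 = - \frac{14127}{8} \approx -1765.9$)
$\left(36937 - 8552\right) \left(140^{2} + q\right) = \left(36937 - 8552\right) \left(140^{2} - \frac{14127}{8}\right) = 28385 \left(19600 - \frac{14127}{8}\right) = 28385 \cdot \frac{142673}{8} = \frac{4049773105}{8}$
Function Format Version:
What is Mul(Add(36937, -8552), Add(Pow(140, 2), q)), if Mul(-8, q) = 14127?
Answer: Rational(4049773105, 8) ≈ 5.0622e+8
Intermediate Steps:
q = Rational(-14127, 8) (q = Mul(Rational(-1, 8), 14127) = Rational(-14127, 8) ≈ -1765.9)
Mul(Add(36937, -8552), Add(Pow(140, 2), q)) = Mul(Add(36937, -8552), Add(Pow(140, 2), Rational(-14127, 8))) = Mul(28385, Add(19600, Rational(-14127, 8))) = Mul(28385, Rational(142673, 8)) = Rational(4049773105, 8)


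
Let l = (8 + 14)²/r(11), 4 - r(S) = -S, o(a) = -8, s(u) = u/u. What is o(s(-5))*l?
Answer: -3872/15 ≈ -258.13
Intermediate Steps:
s(u) = 1
r(S) = 4 + S (r(S) = 4 - (-1)*S = 4 + S)
l = 484/15 (l = (8 + 14)²/(4 + 11) = 22²/15 = 484*(1/15) = 484/15 ≈ 32.267)
o(s(-5))*l = -8*484/15 = -3872/15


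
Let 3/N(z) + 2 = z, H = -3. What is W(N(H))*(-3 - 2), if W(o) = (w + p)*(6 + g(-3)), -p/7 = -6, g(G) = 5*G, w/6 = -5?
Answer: 540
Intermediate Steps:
w = -30 (w = 6*(-5) = -30)
p = 42 (p = -7*(-6) = 42)
N(z) = 3/(-2 + z)
W(o) = -108 (W(o) = (-30 + 42)*(6 + 5*(-3)) = 12*(6 - 15) = 12*(-9) = -108)
W(N(H))*(-3 - 2) = -108*(-3 - 2) = -108*(-5) = 540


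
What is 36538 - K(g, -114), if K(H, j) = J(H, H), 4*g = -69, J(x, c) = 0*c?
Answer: 36538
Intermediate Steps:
J(x, c) = 0
g = -69/4 (g = (1/4)*(-69) = -69/4 ≈ -17.250)
K(H, j) = 0
36538 - K(g, -114) = 36538 - 1*0 = 36538 + 0 = 36538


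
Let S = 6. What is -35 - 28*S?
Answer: -203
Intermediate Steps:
-35 - 28*S = -35 - 28*6 = -35 - 168 = -203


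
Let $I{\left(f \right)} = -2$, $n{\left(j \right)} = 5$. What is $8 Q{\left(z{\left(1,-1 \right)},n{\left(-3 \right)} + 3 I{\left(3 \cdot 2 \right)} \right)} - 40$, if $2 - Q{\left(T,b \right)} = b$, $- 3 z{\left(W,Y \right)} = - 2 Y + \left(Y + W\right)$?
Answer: $-16$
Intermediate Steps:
$z{\left(W,Y \right)} = - \frac{W}{3} + \frac{Y}{3}$ ($z{\left(W,Y \right)} = - \frac{- 2 Y + \left(Y + W\right)}{3} = - \frac{- 2 Y + \left(W + Y\right)}{3} = - \frac{W - Y}{3} = - \frac{W}{3} + \frac{Y}{3}$)
$Q{\left(T,b \right)} = 2 - b$
$8 Q{\left(z{\left(1,-1 \right)},n{\left(-3 \right)} + 3 I{\left(3 \cdot 2 \right)} \right)} - 40 = 8 \left(2 - \left(5 + 3 \left(-2\right)\right)\right) - 40 = 8 \left(2 - \left(5 - 6\right)\right) - 40 = 8 \left(2 - -1\right) - 40 = 8 \left(2 + 1\right) - 40 = 8 \cdot 3 - 40 = 24 - 40 = -16$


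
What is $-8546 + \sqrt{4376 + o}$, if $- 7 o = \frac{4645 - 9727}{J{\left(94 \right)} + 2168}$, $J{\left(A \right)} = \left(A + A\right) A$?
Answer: $-8546 + \frac{\sqrt{6728593865}}{1240} \approx -8479.8$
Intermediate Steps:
$J{\left(A \right)} = 2 A^{2}$ ($J{\left(A \right)} = 2 A A = 2 A^{2}$)
$o = \frac{363}{9920}$ ($o = - \frac{\left(4645 - 9727\right) \frac{1}{2 \cdot 94^{2} + 2168}}{7} = - \frac{\left(-5082\right) \frac{1}{2 \cdot 8836 + 2168}}{7} = - \frac{\left(-5082\right) \frac{1}{17672 + 2168}}{7} = - \frac{\left(-5082\right) \frac{1}{19840}}{7} = \left(- \frac{1}{7}\right) \left(- \frac{2541}{9920}\right) = \frac{363}{9920} \approx 0.036593$)
$-8546 + \sqrt{4376 + o} = -8546 + \sqrt{4376 + \frac{363}{9920}} = -8546 + \sqrt{\frac{43410283}{9920}} = -8546 + \frac{\sqrt{6728593865}}{1240}$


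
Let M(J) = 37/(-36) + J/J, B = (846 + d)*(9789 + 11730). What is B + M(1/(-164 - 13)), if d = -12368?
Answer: -8925909049/36 ≈ -2.4794e+8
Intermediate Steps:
B = -247941918 (B = (846 - 12368)*(9789 + 11730) = -11522*21519 = -247941918)
M(J) = -1/36 (M(J) = 37*(-1/36) + 1 = -37/36 + 1 = -1/36)
B + M(1/(-164 - 13)) = -247941918 - 1/36 = -8925909049/36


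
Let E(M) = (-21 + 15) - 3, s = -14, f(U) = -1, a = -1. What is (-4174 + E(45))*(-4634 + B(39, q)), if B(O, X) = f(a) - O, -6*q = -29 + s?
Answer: 19551342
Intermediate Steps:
E(M) = -9 (E(M) = -6 - 3 = -9)
q = 43/6 (q = -(-29 - 14)/6 = -1/6*(-43) = 43/6 ≈ 7.1667)
B(O, X) = -1 - O
(-4174 + E(45))*(-4634 + B(39, q)) = (-4174 - 9)*(-4634 + (-1 - 1*39)) = -4183*(-4634 + (-1 - 39)) = -4183*(-4634 - 40) = -4183*(-4674) = 19551342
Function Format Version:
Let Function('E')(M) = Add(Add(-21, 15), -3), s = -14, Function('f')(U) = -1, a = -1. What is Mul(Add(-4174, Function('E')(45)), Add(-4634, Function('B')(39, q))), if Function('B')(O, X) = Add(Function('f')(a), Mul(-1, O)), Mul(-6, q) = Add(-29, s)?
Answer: 19551342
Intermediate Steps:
Function('E')(M) = -9 (Function('E')(M) = Add(-6, -3) = -9)
q = Rational(43, 6) (q = Mul(Rational(-1, 6), Add(-29, -14)) = Mul(Rational(-1, 6), -43) = Rational(43, 6) ≈ 7.1667)
Function('B')(O, X) = Add(-1, Mul(-1, O))
Mul(Add(-4174, Function('E')(45)), Add(-4634, Function('B')(39, q))) = Mul(Add(-4174, -9), Add(-4634, Add(-1, Mul(-1, 39)))) = Mul(-4183, Add(-4634, Add(-1, -39))) = Mul(-4183, Add(-4634, -40)) = Mul(-4183, -4674) = 19551342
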